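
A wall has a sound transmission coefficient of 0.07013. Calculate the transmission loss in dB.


Given values:
  tau = 0.07013
Formula: TL = 10 * log10(1 / tau)
Compute 1 / tau = 1 / 0.07013 = 14.2592
Compute log10(14.2592) = 1.154095
TL = 10 * 1.154095 = 11.54

11.54 dB


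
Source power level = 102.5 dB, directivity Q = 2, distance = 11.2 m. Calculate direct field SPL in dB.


Given values:
  Lw = 102.5 dB, Q = 2, r = 11.2 m
Formula: SPL = Lw + 10 * log10(Q / (4 * pi * r^2))
Compute 4 * pi * r^2 = 4 * pi * 11.2^2 = 1576.3255
Compute Q / denom = 2 / 1576.3255 = 0.00126877
Compute 10 * log10(0.00126877) = -28.9662
SPL = 102.5 + (-28.9662) = 73.53

73.53 dB


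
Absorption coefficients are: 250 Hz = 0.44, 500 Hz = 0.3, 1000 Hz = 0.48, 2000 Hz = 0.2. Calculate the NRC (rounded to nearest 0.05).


Given values:
  a_250 = 0.44, a_500 = 0.3
  a_1000 = 0.48, a_2000 = 0.2
Formula: NRC = (a250 + a500 + a1000 + a2000) / 4
Sum = 0.44 + 0.3 + 0.48 + 0.2 = 1.42
NRC = 1.42 / 4 = 0.355
Rounded to nearest 0.05: 0.35

0.35


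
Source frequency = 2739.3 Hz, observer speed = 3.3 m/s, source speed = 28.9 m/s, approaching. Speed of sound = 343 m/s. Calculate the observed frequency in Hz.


Given values:
  f_s = 2739.3 Hz, v_o = 3.3 m/s, v_s = 28.9 m/s
  Direction: approaching
Formula: f_o = f_s * (c + v_o) / (c - v_s)
Numerator: c + v_o = 343 + 3.3 = 346.3
Denominator: c - v_s = 343 - 28.9 = 314.1
f_o = 2739.3 * 346.3 / 314.1 = 3020.12

3020.12 Hz


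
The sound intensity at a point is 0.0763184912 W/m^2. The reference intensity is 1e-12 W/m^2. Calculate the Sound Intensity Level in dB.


Given values:
  I = 0.0763184912 W/m^2
  I_ref = 1e-12 W/m^2
Formula: SIL = 10 * log10(I / I_ref)
Compute ratio: I / I_ref = 76318491200
Compute log10: log10(76318491200) = 10.88263
Multiply: SIL = 10 * 10.88263 = 108.83

108.83 dB


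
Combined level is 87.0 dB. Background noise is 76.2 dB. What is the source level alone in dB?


Given values:
  L_total = 87.0 dB, L_bg = 76.2 dB
Formula: L_source = 10 * log10(10^(L_total/10) - 10^(L_bg/10))
Convert to linear:
  10^(87.0/10) = 501187233.6273
  10^(76.2/10) = 41686938.347
Difference: 501187233.6273 - 41686938.347 = 459500295.2803
L_source = 10 * log10(459500295.2803) = 86.62

86.62 dB


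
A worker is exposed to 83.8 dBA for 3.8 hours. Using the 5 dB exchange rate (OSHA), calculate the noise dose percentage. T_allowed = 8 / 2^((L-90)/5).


Given values:
  L = 83.8 dBA, T = 3.8 hours
Formula: T_allowed = 8 / 2^((L - 90) / 5)
Compute exponent: (83.8 - 90) / 5 = -1.24
Compute 2^(-1.24) = 0.423373
T_allowed = 8 / 0.423373 = 18.895867 hours
Dose = (T / T_allowed) * 100
Dose = (3.8 / 18.895867) * 100 = 20.11

20.11 %


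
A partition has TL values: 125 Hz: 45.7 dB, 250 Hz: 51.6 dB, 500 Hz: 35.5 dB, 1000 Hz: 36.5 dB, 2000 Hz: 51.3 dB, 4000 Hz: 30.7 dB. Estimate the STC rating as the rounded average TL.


Given TL values at each frequency:
  125 Hz: 45.7 dB
  250 Hz: 51.6 dB
  500 Hz: 35.5 dB
  1000 Hz: 36.5 dB
  2000 Hz: 51.3 dB
  4000 Hz: 30.7 dB
Formula: STC ~ round(average of TL values)
Sum = 45.7 + 51.6 + 35.5 + 36.5 + 51.3 + 30.7 = 251.3
Average = 251.3 / 6 = 41.88
Rounded: 42

42


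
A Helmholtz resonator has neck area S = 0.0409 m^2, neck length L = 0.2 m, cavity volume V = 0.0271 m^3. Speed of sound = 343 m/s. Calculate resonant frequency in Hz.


Given values:
  S = 0.0409 m^2, L = 0.2 m, V = 0.0271 m^3, c = 343 m/s
Formula: f = (c / (2*pi)) * sqrt(S / (V * L))
Compute V * L = 0.0271 * 0.2 = 0.00542
Compute S / (V * L) = 0.0409 / 0.00542 = 7.5461
Compute sqrt(7.5461) = 2.747017
Compute c / (2*pi) = 343 / 6.283185 = 54.590148
f = 54.590148 * 2.747017 = 149.96

149.96 Hz


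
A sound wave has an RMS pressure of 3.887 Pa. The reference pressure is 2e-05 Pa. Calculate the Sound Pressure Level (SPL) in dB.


Given values:
  p = 3.887 Pa
  p_ref = 2e-05 Pa
Formula: SPL = 20 * log10(p / p_ref)
Compute ratio: p / p_ref = 3.887 / 2e-05 = 194350
Compute log10: log10(194350) = 5.288585
Multiply: SPL = 20 * 5.288585 = 105.77

105.77 dB


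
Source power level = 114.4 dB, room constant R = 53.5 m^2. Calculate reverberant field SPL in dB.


Given values:
  Lw = 114.4 dB, R = 53.5 m^2
Formula: SPL = Lw + 10 * log10(4 / R)
Compute 4 / R = 4 / 53.5 = 0.074766
Compute 10 * log10(0.074766) = -11.263
SPL = 114.4 + (-11.263) = 103.14

103.14 dB


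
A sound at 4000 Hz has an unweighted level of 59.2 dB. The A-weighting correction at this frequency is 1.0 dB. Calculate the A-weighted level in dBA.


Given values:
  SPL = 59.2 dB
  A-weighting at 4000 Hz = 1.0 dB
Formula: L_A = SPL + A_weight
L_A = 59.2 + (1.0)
L_A = 60.2

60.2 dBA


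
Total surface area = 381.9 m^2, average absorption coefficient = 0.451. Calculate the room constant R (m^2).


Given values:
  S = 381.9 m^2, alpha = 0.451
Formula: R = S * alpha / (1 - alpha)
Numerator: 381.9 * 0.451 = 172.2369
Denominator: 1 - 0.451 = 0.549
R = 172.2369 / 0.549 = 313.73

313.73 m^2


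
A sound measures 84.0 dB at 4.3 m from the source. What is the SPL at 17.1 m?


Given values:
  SPL1 = 84.0 dB, r1 = 4.3 m, r2 = 17.1 m
Formula: SPL2 = SPL1 - 20 * log10(r2 / r1)
Compute ratio: r2 / r1 = 17.1 / 4.3 = 3.9767
Compute log10: log10(3.9767) = 0.599523
Compute drop: 20 * 0.599523 = 11.9905
SPL2 = 84.0 - 11.9905 = 72.01

72.01 dB


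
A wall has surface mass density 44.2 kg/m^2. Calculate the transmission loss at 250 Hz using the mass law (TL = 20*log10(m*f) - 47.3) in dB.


Given values:
  m = 44.2 kg/m^2, f = 250 Hz
Formula: TL = 20 * log10(m * f) - 47.3
Compute m * f = 44.2 * 250 = 11050.0
Compute log10(11050.0) = 4.043362
Compute 20 * 4.043362 = 80.8672
TL = 80.8672 - 47.3 = 33.57

33.57 dB


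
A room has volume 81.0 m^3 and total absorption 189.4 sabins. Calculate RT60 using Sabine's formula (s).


Given values:
  V = 81.0 m^3
  A = 189.4 sabins
Formula: RT60 = 0.161 * V / A
Numerator: 0.161 * 81.0 = 13.041
RT60 = 13.041 / 189.4 = 0.069

0.069 s


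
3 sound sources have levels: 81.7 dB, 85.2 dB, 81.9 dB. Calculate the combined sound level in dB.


Formula: L_total = 10 * log10( sum(10^(Li/10)) )
  Source 1: 10^(81.7/10) = 147910838.8168
  Source 2: 10^(85.2/10) = 331131121.4826
  Source 3: 10^(81.9/10) = 154881661.8912
Sum of linear values = 633923622.1906
L_total = 10 * log10(633923622.1906) = 88.02

88.02 dB


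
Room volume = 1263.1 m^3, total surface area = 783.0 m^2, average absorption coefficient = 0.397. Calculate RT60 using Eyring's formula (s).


Given values:
  V = 1263.1 m^3, S = 783.0 m^2, alpha = 0.397
Formula: RT60 = 0.161 * V / (-S * ln(1 - alpha))
Compute ln(1 - 0.397) = ln(0.603) = -0.505838
Denominator: -783.0 * -0.505838 = 396.0712
Numerator: 0.161 * 1263.1 = 203.3591
RT60 = 203.3591 / 396.0712 = 0.513

0.513 s


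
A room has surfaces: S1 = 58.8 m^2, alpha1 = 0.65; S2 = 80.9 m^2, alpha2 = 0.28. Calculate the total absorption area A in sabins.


Given surfaces:
  Surface 1: 58.8 * 0.65 = 38.22
  Surface 2: 80.9 * 0.28 = 22.652
Formula: A = sum(Si * alpha_i)
A = 38.22 + 22.652
A = 60.87

60.87 sabins


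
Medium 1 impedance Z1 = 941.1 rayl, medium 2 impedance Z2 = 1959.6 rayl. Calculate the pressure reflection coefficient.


Given values:
  Z1 = 941.1 rayl, Z2 = 1959.6 rayl
Formula: R = (Z2 - Z1) / (Z2 + Z1)
Numerator: Z2 - Z1 = 1959.6 - 941.1 = 1018.5
Denominator: Z2 + Z1 = 1959.6 + 941.1 = 2900.7
R = 1018.5 / 2900.7 = 0.3511

0.3511


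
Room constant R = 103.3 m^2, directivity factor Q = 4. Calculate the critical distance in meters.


Given values:
  R = 103.3 m^2, Q = 4
Formula: d_c = 0.141 * sqrt(Q * R)
Compute Q * R = 4 * 103.3 = 413.2
Compute sqrt(413.2) = 20.3273
d_c = 0.141 * 20.3273 = 2.866

2.866 m


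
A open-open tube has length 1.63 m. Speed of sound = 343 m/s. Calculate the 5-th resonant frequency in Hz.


Given values:
  Tube type: open-open, L = 1.63 m, c = 343 m/s, n = 5
Formula: f_n = n * c / (2 * L)
Compute 2 * L = 2 * 1.63 = 3.26
f = 5 * 343 / 3.26
f = 526.07

526.07 Hz


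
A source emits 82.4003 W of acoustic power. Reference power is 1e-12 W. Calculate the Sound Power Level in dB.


Given values:
  W = 82.4003 W
  W_ref = 1e-12 W
Formula: SWL = 10 * log10(W / W_ref)
Compute ratio: W / W_ref = 82400300000000
Compute log10: log10(82400300000000) = 13.915929
Multiply: SWL = 10 * 13.915929 = 139.16

139.16 dB


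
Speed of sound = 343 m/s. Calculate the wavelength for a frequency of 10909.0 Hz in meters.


Given values:
  c = 343 m/s, f = 10909.0 Hz
Formula: lambda = c / f
lambda = 343 / 10909.0
lambda = 0.0314

0.0314 m


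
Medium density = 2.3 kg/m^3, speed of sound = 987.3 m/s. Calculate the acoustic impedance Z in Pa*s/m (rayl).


Given values:
  rho = 2.3 kg/m^3
  c = 987.3 m/s
Formula: Z = rho * c
Z = 2.3 * 987.3
Z = 2270.79

2270.79 rayl


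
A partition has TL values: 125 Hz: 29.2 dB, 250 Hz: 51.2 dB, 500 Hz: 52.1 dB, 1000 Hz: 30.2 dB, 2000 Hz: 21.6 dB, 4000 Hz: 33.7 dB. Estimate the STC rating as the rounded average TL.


Given TL values at each frequency:
  125 Hz: 29.2 dB
  250 Hz: 51.2 dB
  500 Hz: 52.1 dB
  1000 Hz: 30.2 dB
  2000 Hz: 21.6 dB
  4000 Hz: 33.7 dB
Formula: STC ~ round(average of TL values)
Sum = 29.2 + 51.2 + 52.1 + 30.2 + 21.6 + 33.7 = 218.0
Average = 218.0 / 6 = 36.33
Rounded: 36

36


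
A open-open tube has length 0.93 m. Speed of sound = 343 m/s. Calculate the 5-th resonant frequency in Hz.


Given values:
  Tube type: open-open, L = 0.93 m, c = 343 m/s, n = 5
Formula: f_n = n * c / (2 * L)
Compute 2 * L = 2 * 0.93 = 1.86
f = 5 * 343 / 1.86
f = 922.04

922.04 Hz


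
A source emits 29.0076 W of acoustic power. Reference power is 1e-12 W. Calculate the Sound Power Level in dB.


Given values:
  W = 29.0076 W
  W_ref = 1e-12 W
Formula: SWL = 10 * log10(W / W_ref)
Compute ratio: W / W_ref = 29007600000000
Compute log10: log10(29007600000000) = 13.462512
Multiply: SWL = 10 * 13.462512 = 134.63

134.63 dB


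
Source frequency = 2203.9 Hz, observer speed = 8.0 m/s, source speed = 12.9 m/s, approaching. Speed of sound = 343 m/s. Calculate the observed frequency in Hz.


Given values:
  f_s = 2203.9 Hz, v_o = 8.0 m/s, v_s = 12.9 m/s
  Direction: approaching
Formula: f_o = f_s * (c + v_o) / (c - v_s)
Numerator: c + v_o = 343 + 8.0 = 351.0
Denominator: c - v_s = 343 - 12.9 = 330.1
f_o = 2203.9 * 351.0 / 330.1 = 2343.44

2343.44 Hz


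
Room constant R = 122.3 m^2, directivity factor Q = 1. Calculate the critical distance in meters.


Given values:
  R = 122.3 m^2, Q = 1
Formula: d_c = 0.141 * sqrt(Q * R)
Compute Q * R = 1 * 122.3 = 122.3
Compute sqrt(122.3) = 11.0589
d_c = 0.141 * 11.0589 = 1.559

1.559 m


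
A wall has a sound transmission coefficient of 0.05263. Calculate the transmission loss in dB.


Given values:
  tau = 0.05263
Formula: TL = 10 * log10(1 / tau)
Compute 1 / tau = 1 / 0.05263 = 19.0006
Compute log10(19.0006) = 1.278767
TL = 10 * 1.278767 = 12.79

12.79 dB


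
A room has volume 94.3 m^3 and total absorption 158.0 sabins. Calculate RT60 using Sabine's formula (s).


Given values:
  V = 94.3 m^3
  A = 158.0 sabins
Formula: RT60 = 0.161 * V / A
Numerator: 0.161 * 94.3 = 15.1823
RT60 = 15.1823 / 158.0 = 0.096

0.096 s


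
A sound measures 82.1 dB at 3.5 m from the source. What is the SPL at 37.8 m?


Given values:
  SPL1 = 82.1 dB, r1 = 3.5 m, r2 = 37.8 m
Formula: SPL2 = SPL1 - 20 * log10(r2 / r1)
Compute ratio: r2 / r1 = 37.8 / 3.5 = 10.8
Compute log10: log10(10.8) = 1.033424
Compute drop: 20 * 1.033424 = 20.6685
SPL2 = 82.1 - 20.6685 = 61.43

61.43 dB


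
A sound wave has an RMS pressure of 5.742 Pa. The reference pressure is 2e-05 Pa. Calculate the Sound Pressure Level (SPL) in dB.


Given values:
  p = 5.742 Pa
  p_ref = 2e-05 Pa
Formula: SPL = 20 * log10(p / p_ref)
Compute ratio: p / p_ref = 5.742 / 2e-05 = 287100
Compute log10: log10(287100) = 5.458033
Multiply: SPL = 20 * 5.458033 = 109.16

109.16 dB


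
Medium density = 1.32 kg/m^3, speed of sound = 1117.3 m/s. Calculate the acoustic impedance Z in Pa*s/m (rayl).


Given values:
  rho = 1.32 kg/m^3
  c = 1117.3 m/s
Formula: Z = rho * c
Z = 1.32 * 1117.3
Z = 1474.84

1474.84 rayl


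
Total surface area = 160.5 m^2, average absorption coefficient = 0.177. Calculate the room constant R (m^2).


Given values:
  S = 160.5 m^2, alpha = 0.177
Formula: R = S * alpha / (1 - alpha)
Numerator: 160.5 * 0.177 = 28.4085
Denominator: 1 - 0.177 = 0.823
R = 28.4085 / 0.823 = 34.52

34.52 m^2


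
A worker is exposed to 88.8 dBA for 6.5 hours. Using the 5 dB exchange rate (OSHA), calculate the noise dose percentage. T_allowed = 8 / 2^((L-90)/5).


Given values:
  L = 88.8 dBA, T = 6.5 hours
Formula: T_allowed = 8 / 2^((L - 90) / 5)
Compute exponent: (88.8 - 90) / 5 = -0.24
Compute 2^(-0.24) = 0.846745
T_allowed = 8 / 0.846745 = 9.447945 hours
Dose = (T / T_allowed) * 100
Dose = (6.5 / 9.447945) * 100 = 68.8

68.8 %


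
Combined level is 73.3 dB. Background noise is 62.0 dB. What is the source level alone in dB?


Given values:
  L_total = 73.3 dB, L_bg = 62.0 dB
Formula: L_source = 10 * log10(10^(L_total/10) - 10^(L_bg/10))
Convert to linear:
  10^(73.3/10) = 21379620.895
  10^(62.0/10) = 1584893.1925
Difference: 21379620.895 - 1584893.1925 = 19794727.7025
L_source = 10 * log10(19794727.7025) = 72.97

72.97 dB


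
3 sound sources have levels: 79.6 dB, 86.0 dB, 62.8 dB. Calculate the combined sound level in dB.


Formula: L_total = 10 * log10( sum(10^(Li/10)) )
  Source 1: 10^(79.6/10) = 91201083.9356
  Source 2: 10^(86.0/10) = 398107170.5535
  Source 3: 10^(62.8/10) = 1905460.718
Sum of linear values = 491213715.2071
L_total = 10 * log10(491213715.2071) = 86.91

86.91 dB


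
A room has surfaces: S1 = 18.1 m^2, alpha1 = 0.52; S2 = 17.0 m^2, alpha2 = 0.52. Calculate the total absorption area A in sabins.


Given surfaces:
  Surface 1: 18.1 * 0.52 = 9.412
  Surface 2: 17.0 * 0.52 = 8.84
Formula: A = sum(Si * alpha_i)
A = 9.412 + 8.84
A = 18.25

18.25 sabins


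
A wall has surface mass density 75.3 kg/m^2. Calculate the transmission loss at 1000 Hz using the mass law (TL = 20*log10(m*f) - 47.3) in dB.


Given values:
  m = 75.3 kg/m^2, f = 1000 Hz
Formula: TL = 20 * log10(m * f) - 47.3
Compute m * f = 75.3 * 1000 = 75300.0
Compute log10(75300.0) = 4.876795
Compute 20 * 4.876795 = 97.5359
TL = 97.5359 - 47.3 = 50.24

50.24 dB


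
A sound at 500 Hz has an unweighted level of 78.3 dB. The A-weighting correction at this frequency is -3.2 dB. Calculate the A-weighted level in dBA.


Given values:
  SPL = 78.3 dB
  A-weighting at 500 Hz = -3.2 dB
Formula: L_A = SPL + A_weight
L_A = 78.3 + (-3.2)
L_A = 75.1

75.1 dBA


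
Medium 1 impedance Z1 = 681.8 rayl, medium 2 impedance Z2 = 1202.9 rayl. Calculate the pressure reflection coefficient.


Given values:
  Z1 = 681.8 rayl, Z2 = 1202.9 rayl
Formula: R = (Z2 - Z1) / (Z2 + Z1)
Numerator: Z2 - Z1 = 1202.9 - 681.8 = 521.1
Denominator: Z2 + Z1 = 1202.9 + 681.8 = 1884.7
R = 521.1 / 1884.7 = 0.2765

0.2765


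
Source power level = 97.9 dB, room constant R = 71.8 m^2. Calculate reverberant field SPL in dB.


Given values:
  Lw = 97.9 dB, R = 71.8 m^2
Formula: SPL = Lw + 10 * log10(4 / R)
Compute 4 / R = 4 / 71.8 = 0.05571
Compute 10 * log10(0.05571) = -12.5407
SPL = 97.9 + (-12.5407) = 85.36

85.36 dB


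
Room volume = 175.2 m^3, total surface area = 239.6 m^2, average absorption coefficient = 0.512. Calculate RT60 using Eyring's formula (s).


Given values:
  V = 175.2 m^3, S = 239.6 m^2, alpha = 0.512
Formula: RT60 = 0.161 * V / (-S * ln(1 - alpha))
Compute ln(1 - 0.512) = ln(0.488) = -0.71744
Denominator: -239.6 * -0.71744 = 171.8986
Numerator: 0.161 * 175.2 = 28.2072
RT60 = 28.2072 / 171.8986 = 0.164

0.164 s


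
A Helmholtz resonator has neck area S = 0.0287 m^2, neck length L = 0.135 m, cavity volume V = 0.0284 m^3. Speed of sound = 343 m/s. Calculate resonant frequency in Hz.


Given values:
  S = 0.0287 m^2, L = 0.135 m, V = 0.0284 m^3, c = 343 m/s
Formula: f = (c / (2*pi)) * sqrt(S / (V * L))
Compute V * L = 0.0284 * 0.135 = 0.003834
Compute S / (V * L) = 0.0287 / 0.003834 = 7.4857
Compute sqrt(7.4857) = 2.736001
Compute c / (2*pi) = 343 / 6.283185 = 54.590148
f = 54.590148 * 2.736001 = 149.36

149.36 Hz


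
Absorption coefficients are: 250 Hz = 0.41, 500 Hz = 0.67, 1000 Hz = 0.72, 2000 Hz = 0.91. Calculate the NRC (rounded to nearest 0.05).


Given values:
  a_250 = 0.41, a_500 = 0.67
  a_1000 = 0.72, a_2000 = 0.91
Formula: NRC = (a250 + a500 + a1000 + a2000) / 4
Sum = 0.41 + 0.67 + 0.72 + 0.91 = 2.71
NRC = 2.71 / 4 = 0.6775
Rounded to nearest 0.05: 0.7

0.7


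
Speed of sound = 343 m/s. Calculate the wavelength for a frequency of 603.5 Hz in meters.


Given values:
  c = 343 m/s, f = 603.5 Hz
Formula: lambda = c / f
lambda = 343 / 603.5
lambda = 0.5684

0.5684 m


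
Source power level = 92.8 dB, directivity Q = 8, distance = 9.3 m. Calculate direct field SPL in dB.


Given values:
  Lw = 92.8 dB, Q = 8, r = 9.3 m
Formula: SPL = Lw + 10 * log10(Q / (4 * pi * r^2))
Compute 4 * pi * r^2 = 4 * pi * 9.3^2 = 1086.8654
Compute Q / denom = 8 / 1086.8654 = 0.00736062
Compute 10 * log10(0.00736062) = -21.3309
SPL = 92.8 + (-21.3309) = 71.47

71.47 dB


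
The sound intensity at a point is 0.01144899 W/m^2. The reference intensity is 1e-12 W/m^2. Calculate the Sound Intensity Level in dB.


Given values:
  I = 0.01144899 W/m^2
  I_ref = 1e-12 W/m^2
Formula: SIL = 10 * log10(I / I_ref)
Compute ratio: I / I_ref = 11448990000
Compute log10: log10(11448990000) = 10.058767
Multiply: SIL = 10 * 10.058767 = 100.59

100.59 dB


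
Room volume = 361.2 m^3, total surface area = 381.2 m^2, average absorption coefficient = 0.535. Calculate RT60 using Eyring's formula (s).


Given values:
  V = 361.2 m^3, S = 381.2 m^2, alpha = 0.535
Formula: RT60 = 0.161 * V / (-S * ln(1 - alpha))
Compute ln(1 - 0.535) = ln(0.465) = -0.765718
Denominator: -381.2 * -0.765718 = 291.8917
Numerator: 0.161 * 361.2 = 58.1532
RT60 = 58.1532 / 291.8917 = 0.199

0.199 s


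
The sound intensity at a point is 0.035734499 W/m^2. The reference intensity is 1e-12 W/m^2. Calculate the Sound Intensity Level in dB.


Given values:
  I = 0.035734499 W/m^2
  I_ref = 1e-12 W/m^2
Formula: SIL = 10 * log10(I / I_ref)
Compute ratio: I / I_ref = 35734499000
Compute log10: log10(35734499000) = 10.553088
Multiply: SIL = 10 * 10.553088 = 105.53

105.53 dB


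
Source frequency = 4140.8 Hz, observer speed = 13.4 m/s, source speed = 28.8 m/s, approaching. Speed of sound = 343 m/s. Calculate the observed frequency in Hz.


Given values:
  f_s = 4140.8 Hz, v_o = 13.4 m/s, v_s = 28.8 m/s
  Direction: approaching
Formula: f_o = f_s * (c + v_o) / (c - v_s)
Numerator: c + v_o = 343 + 13.4 = 356.4
Denominator: c - v_s = 343 - 28.8 = 314.2
f_o = 4140.8 * 356.4 / 314.2 = 4696.95

4696.95 Hz


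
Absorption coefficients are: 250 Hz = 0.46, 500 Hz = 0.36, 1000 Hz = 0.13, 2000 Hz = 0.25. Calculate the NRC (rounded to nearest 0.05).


Given values:
  a_250 = 0.46, a_500 = 0.36
  a_1000 = 0.13, a_2000 = 0.25
Formula: NRC = (a250 + a500 + a1000 + a2000) / 4
Sum = 0.46 + 0.36 + 0.13 + 0.25 = 1.2
NRC = 1.2 / 4 = 0.3
Rounded to nearest 0.05: 0.3

0.3


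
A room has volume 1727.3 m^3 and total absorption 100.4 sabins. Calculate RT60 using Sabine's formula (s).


Given values:
  V = 1727.3 m^3
  A = 100.4 sabins
Formula: RT60 = 0.161 * V / A
Numerator: 0.161 * 1727.3 = 278.0953
RT60 = 278.0953 / 100.4 = 2.77

2.77 s


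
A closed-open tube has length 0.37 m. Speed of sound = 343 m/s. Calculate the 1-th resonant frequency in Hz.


Given values:
  Tube type: closed-open, L = 0.37 m, c = 343 m/s, n = 1
Formula: f_n = (2n - 1) * c / (4 * L)
Compute 2n - 1 = 2*1 - 1 = 1
Compute 4 * L = 4 * 0.37 = 1.48
f = 1 * 343 / 1.48
f = 231.76

231.76 Hz


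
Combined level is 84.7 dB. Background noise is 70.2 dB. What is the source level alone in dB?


Given values:
  L_total = 84.7 dB, L_bg = 70.2 dB
Formula: L_source = 10 * log10(10^(L_total/10) - 10^(L_bg/10))
Convert to linear:
  10^(84.7/10) = 295120922.6666
  10^(70.2/10) = 10471285.4805
Difference: 295120922.6666 - 10471285.4805 = 284649637.1861
L_source = 10 * log10(284649637.1861) = 84.54

84.54 dB


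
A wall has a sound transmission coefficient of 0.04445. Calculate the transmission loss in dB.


Given values:
  tau = 0.04445
Formula: TL = 10 * log10(1 / tau)
Compute 1 / tau = 1 / 0.04445 = 22.4972
Compute log10(22.4972) = 1.352128
TL = 10 * 1.352128 = 13.52

13.52 dB


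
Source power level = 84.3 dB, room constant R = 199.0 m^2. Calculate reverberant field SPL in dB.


Given values:
  Lw = 84.3 dB, R = 199.0 m^2
Formula: SPL = Lw + 10 * log10(4 / R)
Compute 4 / R = 4 / 199.0 = 0.020101
Compute 10 * log10(0.020101) = -16.9678
SPL = 84.3 + (-16.9678) = 67.33

67.33 dB


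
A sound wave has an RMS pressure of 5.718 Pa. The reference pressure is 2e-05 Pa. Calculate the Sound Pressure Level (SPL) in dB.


Given values:
  p = 5.718 Pa
  p_ref = 2e-05 Pa
Formula: SPL = 20 * log10(p / p_ref)
Compute ratio: p / p_ref = 5.718 / 2e-05 = 285900
Compute log10: log10(285900) = 5.456214
Multiply: SPL = 20 * 5.456214 = 109.12

109.12 dB


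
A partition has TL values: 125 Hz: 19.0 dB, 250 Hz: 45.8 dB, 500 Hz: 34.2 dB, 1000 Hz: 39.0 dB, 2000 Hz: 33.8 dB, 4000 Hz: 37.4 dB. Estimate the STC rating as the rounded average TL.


Given TL values at each frequency:
  125 Hz: 19.0 dB
  250 Hz: 45.8 dB
  500 Hz: 34.2 dB
  1000 Hz: 39.0 dB
  2000 Hz: 33.8 dB
  4000 Hz: 37.4 dB
Formula: STC ~ round(average of TL values)
Sum = 19.0 + 45.8 + 34.2 + 39.0 + 33.8 + 37.4 = 209.2
Average = 209.2 / 6 = 34.87
Rounded: 35

35


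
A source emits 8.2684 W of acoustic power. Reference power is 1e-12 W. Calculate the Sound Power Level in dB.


Given values:
  W = 8.2684 W
  W_ref = 1e-12 W
Formula: SWL = 10 * log10(W / W_ref)
Compute ratio: W / W_ref = 8268400000000
Compute log10: log10(8268400000000) = 12.917421
Multiply: SWL = 10 * 12.917421 = 129.17

129.17 dB


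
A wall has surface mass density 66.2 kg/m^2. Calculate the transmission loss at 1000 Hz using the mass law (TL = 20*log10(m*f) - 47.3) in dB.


Given values:
  m = 66.2 kg/m^2, f = 1000 Hz
Formula: TL = 20 * log10(m * f) - 47.3
Compute m * f = 66.2 * 1000 = 66200.0
Compute log10(66200.0) = 4.820858
Compute 20 * 4.820858 = 96.4172
TL = 96.4172 - 47.3 = 49.12

49.12 dB


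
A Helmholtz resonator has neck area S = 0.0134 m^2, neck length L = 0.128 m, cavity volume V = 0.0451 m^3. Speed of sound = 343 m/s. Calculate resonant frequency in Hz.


Given values:
  S = 0.0134 m^2, L = 0.128 m, V = 0.0451 m^3, c = 343 m/s
Formula: f = (c / (2*pi)) * sqrt(S / (V * L))
Compute V * L = 0.0451 * 0.128 = 0.0057728
Compute S / (V * L) = 0.0134 / 0.0057728 = 2.3212
Compute sqrt(2.3212) = 1.523548
Compute c / (2*pi) = 343 / 6.283185 = 54.590148
f = 54.590148 * 1.523548 = 83.17

83.17 Hz


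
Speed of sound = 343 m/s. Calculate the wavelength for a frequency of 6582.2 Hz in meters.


Given values:
  c = 343 m/s, f = 6582.2 Hz
Formula: lambda = c / f
lambda = 343 / 6582.2
lambda = 0.0521

0.0521 m


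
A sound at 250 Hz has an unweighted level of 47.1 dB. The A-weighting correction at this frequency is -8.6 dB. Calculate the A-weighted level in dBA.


Given values:
  SPL = 47.1 dB
  A-weighting at 250 Hz = -8.6 dB
Formula: L_A = SPL + A_weight
L_A = 47.1 + (-8.6)
L_A = 38.5

38.5 dBA


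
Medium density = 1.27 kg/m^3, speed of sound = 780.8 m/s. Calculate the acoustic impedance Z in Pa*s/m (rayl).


Given values:
  rho = 1.27 kg/m^3
  c = 780.8 m/s
Formula: Z = rho * c
Z = 1.27 * 780.8
Z = 991.62

991.62 rayl


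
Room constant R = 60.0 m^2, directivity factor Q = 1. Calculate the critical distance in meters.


Given values:
  R = 60.0 m^2, Q = 1
Formula: d_c = 0.141 * sqrt(Q * R)
Compute Q * R = 1 * 60.0 = 60.0
Compute sqrt(60.0) = 7.746
d_c = 0.141 * 7.746 = 1.092

1.092 m


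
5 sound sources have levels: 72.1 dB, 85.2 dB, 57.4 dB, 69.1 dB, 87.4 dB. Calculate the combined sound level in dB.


Formula: L_total = 10 * log10( sum(10^(Li/10)) )
  Source 1: 10^(72.1/10) = 16218100.9736
  Source 2: 10^(85.2/10) = 331131121.4826
  Source 3: 10^(57.4/10) = 549540.8739
  Source 4: 10^(69.1/10) = 8128305.1616
  Source 5: 10^(87.4/10) = 549540873.8576
Sum of linear values = 905567942.3493
L_total = 10 * log10(905567942.3493) = 89.57

89.57 dB


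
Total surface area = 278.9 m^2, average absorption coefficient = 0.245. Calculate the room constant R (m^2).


Given values:
  S = 278.9 m^2, alpha = 0.245
Formula: R = S * alpha / (1 - alpha)
Numerator: 278.9 * 0.245 = 68.3305
Denominator: 1 - 0.245 = 0.755
R = 68.3305 / 0.755 = 90.5

90.5 m^2


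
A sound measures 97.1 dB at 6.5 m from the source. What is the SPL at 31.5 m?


Given values:
  SPL1 = 97.1 dB, r1 = 6.5 m, r2 = 31.5 m
Formula: SPL2 = SPL1 - 20 * log10(r2 / r1)
Compute ratio: r2 / r1 = 31.5 / 6.5 = 4.8462
Compute log10: log10(4.8462) = 0.685401
Compute drop: 20 * 0.685401 = 13.708
SPL2 = 97.1 - 13.708 = 83.39

83.39 dB


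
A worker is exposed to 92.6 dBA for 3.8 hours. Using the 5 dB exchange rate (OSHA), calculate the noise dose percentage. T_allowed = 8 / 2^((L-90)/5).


Given values:
  L = 92.6 dBA, T = 3.8 hours
Formula: T_allowed = 8 / 2^((L - 90) / 5)
Compute exponent: (92.6 - 90) / 5 = 0.52
Compute 2^(0.52) = 1.433955
T_allowed = 8 / 1.433955 = 5.578976 hours
Dose = (T / T_allowed) * 100
Dose = (3.8 / 5.578976) * 100 = 68.11

68.11 %


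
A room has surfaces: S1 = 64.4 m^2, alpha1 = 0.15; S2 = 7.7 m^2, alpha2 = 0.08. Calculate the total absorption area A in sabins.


Given surfaces:
  Surface 1: 64.4 * 0.15 = 9.66
  Surface 2: 7.7 * 0.08 = 0.616
Formula: A = sum(Si * alpha_i)
A = 9.66 + 0.616
A = 10.28

10.28 sabins


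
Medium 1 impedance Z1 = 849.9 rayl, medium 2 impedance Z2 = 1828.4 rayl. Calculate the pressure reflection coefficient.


Given values:
  Z1 = 849.9 rayl, Z2 = 1828.4 rayl
Formula: R = (Z2 - Z1) / (Z2 + Z1)
Numerator: Z2 - Z1 = 1828.4 - 849.9 = 978.5
Denominator: Z2 + Z1 = 1828.4 + 849.9 = 2678.3
R = 978.5 / 2678.3 = 0.3653

0.3653


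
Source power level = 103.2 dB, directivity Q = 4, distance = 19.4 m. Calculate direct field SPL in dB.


Given values:
  Lw = 103.2 dB, Q = 4, r = 19.4 m
Formula: SPL = Lw + 10 * log10(Q / (4 * pi * r^2))
Compute 4 * pi * r^2 = 4 * pi * 19.4^2 = 4729.4792
Compute Q / denom = 4 / 4729.4792 = 0.00084576
Compute 10 * log10(0.00084576) = -30.7275
SPL = 103.2 + (-30.7275) = 72.47

72.47 dB


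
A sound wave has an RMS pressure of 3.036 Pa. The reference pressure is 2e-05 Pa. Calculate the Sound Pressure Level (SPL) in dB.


Given values:
  p = 3.036 Pa
  p_ref = 2e-05 Pa
Formula: SPL = 20 * log10(p / p_ref)
Compute ratio: p / p_ref = 3.036 / 2e-05 = 151800
Compute log10: log10(151800) = 5.181272
Multiply: SPL = 20 * 5.181272 = 103.63

103.63 dB


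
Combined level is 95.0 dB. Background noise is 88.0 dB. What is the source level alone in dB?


Given values:
  L_total = 95.0 dB, L_bg = 88.0 dB
Formula: L_source = 10 * log10(10^(L_total/10) - 10^(L_bg/10))
Convert to linear:
  10^(95.0/10) = 3162277660.1684
  10^(88.0/10) = 630957344.4802
Difference: 3162277660.1684 - 630957344.4802 = 2531320315.6882
L_source = 10 * log10(2531320315.6882) = 94.03

94.03 dB


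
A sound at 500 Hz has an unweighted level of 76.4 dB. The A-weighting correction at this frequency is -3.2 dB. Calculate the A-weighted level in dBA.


Given values:
  SPL = 76.4 dB
  A-weighting at 500 Hz = -3.2 dB
Formula: L_A = SPL + A_weight
L_A = 76.4 + (-3.2)
L_A = 73.2

73.2 dBA


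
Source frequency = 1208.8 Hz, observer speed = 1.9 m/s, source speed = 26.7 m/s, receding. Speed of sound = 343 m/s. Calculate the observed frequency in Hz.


Given values:
  f_s = 1208.8 Hz, v_o = 1.9 m/s, v_s = 26.7 m/s
  Direction: receding
Formula: f_o = f_s * (c - v_o) / (c + v_s)
Numerator: c - v_o = 343 - 1.9 = 341.1
Denominator: c + v_s = 343 + 26.7 = 369.7
f_o = 1208.8 * 341.1 / 369.7 = 1115.29

1115.29 Hz


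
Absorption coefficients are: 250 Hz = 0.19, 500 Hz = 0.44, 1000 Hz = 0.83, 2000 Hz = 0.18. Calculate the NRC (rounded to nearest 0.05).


Given values:
  a_250 = 0.19, a_500 = 0.44
  a_1000 = 0.83, a_2000 = 0.18
Formula: NRC = (a250 + a500 + a1000 + a2000) / 4
Sum = 0.19 + 0.44 + 0.83 + 0.18 = 1.64
NRC = 1.64 / 4 = 0.41
Rounded to nearest 0.05: 0.4

0.4


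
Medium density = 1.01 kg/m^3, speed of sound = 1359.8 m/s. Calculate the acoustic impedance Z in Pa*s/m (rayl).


Given values:
  rho = 1.01 kg/m^3
  c = 1359.8 m/s
Formula: Z = rho * c
Z = 1.01 * 1359.8
Z = 1373.4

1373.4 rayl


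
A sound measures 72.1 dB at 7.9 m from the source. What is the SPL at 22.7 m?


Given values:
  SPL1 = 72.1 dB, r1 = 7.9 m, r2 = 22.7 m
Formula: SPL2 = SPL1 - 20 * log10(r2 / r1)
Compute ratio: r2 / r1 = 22.7 / 7.9 = 2.8734
Compute log10: log10(2.8734) = 0.458396
Compute drop: 20 * 0.458396 = 9.1679
SPL2 = 72.1 - 9.1679 = 62.93

62.93 dB


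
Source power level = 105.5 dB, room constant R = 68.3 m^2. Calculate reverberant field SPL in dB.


Given values:
  Lw = 105.5 dB, R = 68.3 m^2
Formula: SPL = Lw + 10 * log10(4 / R)
Compute 4 / R = 4 / 68.3 = 0.058565
Compute 10 * log10(0.058565) = -12.3236
SPL = 105.5 + (-12.3236) = 93.18

93.18 dB


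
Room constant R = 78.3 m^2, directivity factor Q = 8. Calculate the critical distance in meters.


Given values:
  R = 78.3 m^2, Q = 8
Formula: d_c = 0.141 * sqrt(Q * R)
Compute Q * R = 8 * 78.3 = 626.4
Compute sqrt(626.4) = 25.028
d_c = 0.141 * 25.028 = 3.529

3.529 m


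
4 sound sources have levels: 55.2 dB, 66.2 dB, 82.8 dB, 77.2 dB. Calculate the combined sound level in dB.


Formula: L_total = 10 * log10( sum(10^(Li/10)) )
  Source 1: 10^(55.2/10) = 331131.1215
  Source 2: 10^(66.2/10) = 4168693.8347
  Source 3: 10^(82.8/10) = 190546071.7963
  Source 4: 10^(77.2/10) = 52480746.025
Sum of linear values = 247526642.7775
L_total = 10 * log10(247526642.7775) = 83.94

83.94 dB


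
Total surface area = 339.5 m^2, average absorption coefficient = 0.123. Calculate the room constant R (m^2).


Given values:
  S = 339.5 m^2, alpha = 0.123
Formula: R = S * alpha / (1 - alpha)
Numerator: 339.5 * 0.123 = 41.7585
Denominator: 1 - 0.123 = 0.877
R = 41.7585 / 0.877 = 47.62

47.62 m^2


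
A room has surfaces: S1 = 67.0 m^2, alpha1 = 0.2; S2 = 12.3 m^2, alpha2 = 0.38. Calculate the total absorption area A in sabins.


Given surfaces:
  Surface 1: 67.0 * 0.2 = 13.4
  Surface 2: 12.3 * 0.38 = 4.674
Formula: A = sum(Si * alpha_i)
A = 13.4 + 4.674
A = 18.07

18.07 sabins


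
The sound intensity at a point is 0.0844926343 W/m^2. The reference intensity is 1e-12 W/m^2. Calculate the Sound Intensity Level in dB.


Given values:
  I = 0.0844926343 W/m^2
  I_ref = 1e-12 W/m^2
Formula: SIL = 10 * log10(I / I_ref)
Compute ratio: I / I_ref = 84492634300
Compute log10: log10(84492634300) = 10.926819
Multiply: SIL = 10 * 10.926819 = 109.27

109.27 dB


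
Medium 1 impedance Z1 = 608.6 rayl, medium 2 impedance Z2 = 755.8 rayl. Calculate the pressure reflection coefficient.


Given values:
  Z1 = 608.6 rayl, Z2 = 755.8 rayl
Formula: R = (Z2 - Z1) / (Z2 + Z1)
Numerator: Z2 - Z1 = 755.8 - 608.6 = 147.2
Denominator: Z2 + Z1 = 755.8 + 608.6 = 1364.4
R = 147.2 / 1364.4 = 0.1079

0.1079


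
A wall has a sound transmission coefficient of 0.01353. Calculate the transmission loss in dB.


Given values:
  tau = 0.01353
Formula: TL = 10 * log10(1 / tau)
Compute 1 / tau = 1 / 0.01353 = 73.9098
Compute log10(73.9098) = 1.868702
TL = 10 * 1.868702 = 18.69

18.69 dB


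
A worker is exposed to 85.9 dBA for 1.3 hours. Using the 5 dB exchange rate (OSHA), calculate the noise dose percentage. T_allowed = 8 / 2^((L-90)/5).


Given values:
  L = 85.9 dBA, T = 1.3 hours
Formula: T_allowed = 8 / 2^((L - 90) / 5)
Compute exponent: (85.9 - 90) / 5 = -0.82
Compute 2^(-0.82) = 0.566442
T_allowed = 8 / 0.566442 = 14.123247 hours
Dose = (T / T_allowed) * 100
Dose = (1.3 / 14.123247) * 100 = 9.2

9.2 %


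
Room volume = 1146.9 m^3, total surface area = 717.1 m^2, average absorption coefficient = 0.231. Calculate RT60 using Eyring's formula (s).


Given values:
  V = 1146.9 m^3, S = 717.1 m^2, alpha = 0.231
Formula: RT60 = 0.161 * V / (-S * ln(1 - alpha))
Compute ln(1 - 0.231) = ln(0.769) = -0.262664
Denominator: -717.1 * -0.262664 = 188.3564
Numerator: 0.161 * 1146.9 = 184.6509
RT60 = 184.6509 / 188.3564 = 0.98

0.98 s


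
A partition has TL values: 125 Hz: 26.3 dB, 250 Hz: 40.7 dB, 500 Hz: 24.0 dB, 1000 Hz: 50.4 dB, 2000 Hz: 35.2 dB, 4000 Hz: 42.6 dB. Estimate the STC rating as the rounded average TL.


Given TL values at each frequency:
  125 Hz: 26.3 dB
  250 Hz: 40.7 dB
  500 Hz: 24.0 dB
  1000 Hz: 50.4 dB
  2000 Hz: 35.2 dB
  4000 Hz: 42.6 dB
Formula: STC ~ round(average of TL values)
Sum = 26.3 + 40.7 + 24.0 + 50.4 + 35.2 + 42.6 = 219.2
Average = 219.2 / 6 = 36.53
Rounded: 37

37


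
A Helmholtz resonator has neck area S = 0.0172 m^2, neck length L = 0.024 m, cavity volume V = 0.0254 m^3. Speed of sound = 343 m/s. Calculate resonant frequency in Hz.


Given values:
  S = 0.0172 m^2, L = 0.024 m, V = 0.0254 m^3, c = 343 m/s
Formula: f = (c / (2*pi)) * sqrt(S / (V * L))
Compute V * L = 0.0254 * 0.024 = 0.0006096
Compute S / (V * L) = 0.0172 / 0.0006096 = 28.2152
Compute sqrt(28.2152) = 5.311798
Compute c / (2*pi) = 343 / 6.283185 = 54.590148
f = 54.590148 * 5.311798 = 289.97

289.97 Hz


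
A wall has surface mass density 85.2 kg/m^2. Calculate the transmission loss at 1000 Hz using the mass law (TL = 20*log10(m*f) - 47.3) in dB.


Given values:
  m = 85.2 kg/m^2, f = 1000 Hz
Formula: TL = 20 * log10(m * f) - 47.3
Compute m * f = 85.2 * 1000 = 85200.0
Compute log10(85200.0) = 4.93044
Compute 20 * 4.93044 = 98.6088
TL = 98.6088 - 47.3 = 51.31

51.31 dB


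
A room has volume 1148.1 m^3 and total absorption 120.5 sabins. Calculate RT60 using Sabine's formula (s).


Given values:
  V = 1148.1 m^3
  A = 120.5 sabins
Formula: RT60 = 0.161 * V / A
Numerator: 0.161 * 1148.1 = 184.8441
RT60 = 184.8441 / 120.5 = 1.534

1.534 s


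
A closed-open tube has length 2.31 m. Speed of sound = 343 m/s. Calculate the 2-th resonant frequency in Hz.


Given values:
  Tube type: closed-open, L = 2.31 m, c = 343 m/s, n = 2
Formula: f_n = (2n - 1) * c / (4 * L)
Compute 2n - 1 = 2*2 - 1 = 3
Compute 4 * L = 4 * 2.31 = 9.24
f = 3 * 343 / 9.24
f = 111.36

111.36 Hz


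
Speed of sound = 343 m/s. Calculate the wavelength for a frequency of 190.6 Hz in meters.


Given values:
  c = 343 m/s, f = 190.6 Hz
Formula: lambda = c / f
lambda = 343 / 190.6
lambda = 1.7996

1.7996 m


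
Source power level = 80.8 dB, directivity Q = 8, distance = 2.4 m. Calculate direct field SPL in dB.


Given values:
  Lw = 80.8 dB, Q = 8, r = 2.4 m
Formula: SPL = Lw + 10 * log10(Q / (4 * pi * r^2))
Compute 4 * pi * r^2 = 4 * pi * 2.4^2 = 72.3823
Compute Q / denom = 8 / 72.3823 = 0.11052426
Compute 10 * log10(0.11052426) = -9.5654
SPL = 80.8 + (-9.5654) = 71.23

71.23 dB


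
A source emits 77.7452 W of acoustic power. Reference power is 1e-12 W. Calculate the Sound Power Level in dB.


Given values:
  W = 77.7452 W
  W_ref = 1e-12 W
Formula: SWL = 10 * log10(W / W_ref)
Compute ratio: W / W_ref = 77745200000000
Compute log10: log10(77745200000000) = 13.890674
Multiply: SWL = 10 * 13.890674 = 138.91

138.91 dB


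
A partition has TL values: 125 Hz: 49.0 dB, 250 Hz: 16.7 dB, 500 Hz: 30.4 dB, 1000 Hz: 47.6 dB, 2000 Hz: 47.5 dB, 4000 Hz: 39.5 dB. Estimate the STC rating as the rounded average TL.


Given TL values at each frequency:
  125 Hz: 49.0 dB
  250 Hz: 16.7 dB
  500 Hz: 30.4 dB
  1000 Hz: 47.6 dB
  2000 Hz: 47.5 dB
  4000 Hz: 39.5 dB
Formula: STC ~ round(average of TL values)
Sum = 49.0 + 16.7 + 30.4 + 47.6 + 47.5 + 39.5 = 230.7
Average = 230.7 / 6 = 38.45
Rounded: 38

38


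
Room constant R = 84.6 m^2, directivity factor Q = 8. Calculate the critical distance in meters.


Given values:
  R = 84.6 m^2, Q = 8
Formula: d_c = 0.141 * sqrt(Q * R)
Compute Q * R = 8 * 84.6 = 676.8
Compute sqrt(676.8) = 26.0154
d_c = 0.141 * 26.0154 = 3.668

3.668 m


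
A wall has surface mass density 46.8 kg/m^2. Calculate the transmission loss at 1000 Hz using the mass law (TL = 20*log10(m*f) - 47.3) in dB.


Given values:
  m = 46.8 kg/m^2, f = 1000 Hz
Formula: TL = 20 * log10(m * f) - 47.3
Compute m * f = 46.8 * 1000 = 46800.0
Compute log10(46800.0) = 4.670246
Compute 20 * 4.670246 = 93.4049
TL = 93.4049 - 47.3 = 46.1

46.1 dB


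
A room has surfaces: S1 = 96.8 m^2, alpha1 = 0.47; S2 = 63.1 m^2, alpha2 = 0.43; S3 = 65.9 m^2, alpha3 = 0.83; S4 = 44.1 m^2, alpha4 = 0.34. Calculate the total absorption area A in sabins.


Given surfaces:
  Surface 1: 96.8 * 0.47 = 45.496
  Surface 2: 63.1 * 0.43 = 27.133
  Surface 3: 65.9 * 0.83 = 54.697
  Surface 4: 44.1 * 0.34 = 14.994
Formula: A = sum(Si * alpha_i)
A = 45.496 + 27.133 + 54.697 + 14.994
A = 142.32

142.32 sabins


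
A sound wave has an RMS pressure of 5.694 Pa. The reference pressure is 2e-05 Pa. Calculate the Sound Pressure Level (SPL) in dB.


Given values:
  p = 5.694 Pa
  p_ref = 2e-05 Pa
Formula: SPL = 20 * log10(p / p_ref)
Compute ratio: p / p_ref = 5.694 / 2e-05 = 284700
Compute log10: log10(284700) = 5.454387
Multiply: SPL = 20 * 5.454387 = 109.09

109.09 dB


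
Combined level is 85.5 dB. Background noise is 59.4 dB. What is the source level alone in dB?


Given values:
  L_total = 85.5 dB, L_bg = 59.4 dB
Formula: L_source = 10 * log10(10^(L_total/10) - 10^(L_bg/10))
Convert to linear:
  10^(85.5/10) = 354813389.2336
  10^(59.4/10) = 870963.59
Difference: 354813389.2336 - 870963.59 = 353942425.6436
L_source = 10 * log10(353942425.6436) = 85.49

85.49 dB


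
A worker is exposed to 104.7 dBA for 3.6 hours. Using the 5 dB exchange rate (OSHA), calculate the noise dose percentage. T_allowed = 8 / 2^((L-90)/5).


Given values:
  L = 104.7 dBA, T = 3.6 hours
Formula: T_allowed = 8 / 2^((L - 90) / 5)
Compute exponent: (104.7 - 90) / 5 = 2.94
Compute 2^(2.94) = 7.674113
T_allowed = 8 / 7.674113 = 1.042466 hours
Dose = (T / T_allowed) * 100
Dose = (3.6 / 1.042466) * 100 = 345.34

345.34 %


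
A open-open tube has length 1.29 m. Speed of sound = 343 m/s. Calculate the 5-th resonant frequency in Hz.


Given values:
  Tube type: open-open, L = 1.29 m, c = 343 m/s, n = 5
Formula: f_n = n * c / (2 * L)
Compute 2 * L = 2 * 1.29 = 2.58
f = 5 * 343 / 2.58
f = 664.73

664.73 Hz


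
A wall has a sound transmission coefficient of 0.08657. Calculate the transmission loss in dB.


Given values:
  tau = 0.08657
Formula: TL = 10 * log10(1 / tau)
Compute 1 / tau = 1 / 0.08657 = 11.5513
Compute log10(11.5513) = 1.062631
TL = 10 * 1.062631 = 10.63

10.63 dB


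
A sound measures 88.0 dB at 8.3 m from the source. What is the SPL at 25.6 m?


Given values:
  SPL1 = 88.0 dB, r1 = 8.3 m, r2 = 25.6 m
Formula: SPL2 = SPL1 - 20 * log10(r2 / r1)
Compute ratio: r2 / r1 = 25.6 / 8.3 = 3.0843
Compute log10: log10(3.0843) = 0.489157
Compute drop: 20 * 0.489157 = 9.7831
SPL2 = 88.0 - 9.7831 = 78.22

78.22 dB


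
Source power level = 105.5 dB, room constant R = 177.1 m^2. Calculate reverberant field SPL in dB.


Given values:
  Lw = 105.5 dB, R = 177.1 m^2
Formula: SPL = Lw + 10 * log10(4 / R)
Compute 4 / R = 4 / 177.1 = 0.022586
Compute 10 * log10(0.022586) = -16.4616
SPL = 105.5 + (-16.4616) = 89.04

89.04 dB


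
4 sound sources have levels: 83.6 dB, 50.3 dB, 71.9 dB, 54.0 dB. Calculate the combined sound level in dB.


Formula: L_total = 10 * log10( sum(10^(Li/10)) )
  Source 1: 10^(83.6/10) = 229086765.2768
  Source 2: 10^(50.3/10) = 107151.9305
  Source 3: 10^(71.9/10) = 15488166.1891
  Source 4: 10^(54.0/10) = 251188.6432
Sum of linear values = 244933272.0396
L_total = 10 * log10(244933272.0396) = 83.89

83.89 dB


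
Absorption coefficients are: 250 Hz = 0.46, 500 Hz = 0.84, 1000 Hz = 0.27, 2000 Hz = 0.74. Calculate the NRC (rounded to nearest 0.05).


Given values:
  a_250 = 0.46, a_500 = 0.84
  a_1000 = 0.27, a_2000 = 0.74
Formula: NRC = (a250 + a500 + a1000 + a2000) / 4
Sum = 0.46 + 0.84 + 0.27 + 0.74 = 2.31
NRC = 2.31 / 4 = 0.5775
Rounded to nearest 0.05: 0.6

0.6
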